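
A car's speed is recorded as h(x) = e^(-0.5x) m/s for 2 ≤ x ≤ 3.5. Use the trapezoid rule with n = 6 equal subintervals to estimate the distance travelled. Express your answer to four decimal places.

Δx = (3.5 − 2)/6 = 0.25.
h(2) ≈ 0.3679, h(2.25) ≈ 0.3247, h(2.5) ≈ 0.2865, h(2.75) ≈ 0.2528, h(3) ≈ 0.2231, h(3.25) ≈ 0.1969, h(3.5) ≈ 0.1738.
T_6 = (Δx/2)·[h(x_0) + 2h(x_1) + ... + 2h(x_{5}) + h(x_6)].
Sum ≈ 0.3887.

0.3887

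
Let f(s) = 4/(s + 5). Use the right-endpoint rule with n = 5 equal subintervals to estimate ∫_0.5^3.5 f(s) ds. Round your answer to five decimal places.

1.66657

Δs = (3.5 − 0.5)/5 = 0.6.
Right endpoints: 1.1, 1.7, 2.3, 2.9, 3.5.
f(1.1) = 40/61, f(1.7) = 40/67, f(2.3) = 40/73, f(2.9) = 40/79, f(3.5) = 8/17.
Sum = Δs · [f(1.1) + f(1.7) + f(2.3) + f(2.9) + f(3.5)].
Sum ≈ 1.66657.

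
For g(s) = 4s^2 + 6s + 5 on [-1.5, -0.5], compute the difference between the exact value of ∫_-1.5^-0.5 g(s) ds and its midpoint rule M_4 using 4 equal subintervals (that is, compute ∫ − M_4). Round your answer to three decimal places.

Exact integral: ∫_-1.5^-0.5 g(s) ds ≈ 3.33333.
M_4 = 3.3125.
Error ≈ 3.33333 − 3.3125 ≈ 0.021.

0.021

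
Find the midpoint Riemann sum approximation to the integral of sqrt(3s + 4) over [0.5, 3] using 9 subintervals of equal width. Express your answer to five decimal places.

7.55039

Δs = (3 − 0.5)/9 = 5/18.
Midpoints: 23/36, 11/12, 43/36, 53/36, 1.75, 73/36, 83/36, 31/12, 103/36.
f(23/36) ≈ 2.43242, f(11/12) ≈ 2.59808, f(43/36) ≈ 2.75379, f(53/36) ≈ 2.90115, f(1.75) ≈ 3.04138, f(73/36) ≈ 3.17543, f(83/36) ≈ 3.30404, f(31/12) ≈ 3.42783, f(103/36) ≈ 3.54730.
Sum = Δs · [f(23/36) + f(11/12) + f(43/36) + ...].
Sum ≈ 7.55039.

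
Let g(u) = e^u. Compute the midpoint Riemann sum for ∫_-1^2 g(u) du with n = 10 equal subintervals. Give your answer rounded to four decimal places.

Δu = (2 − (-1))/10 = 0.3.
Midpoints: -0.85, -0.55, -0.25, 0.05, 0.35, 0.65, 0.95, 1.25, 1.55, 1.85.
g(-0.85) ≈ 0.4274, g(-0.55) ≈ 0.5769, g(-0.25) ≈ 0.7788, g(0.05) ≈ 1.0513, g(0.35) ≈ 1.4191, g(0.65) ≈ 1.9155, g(0.95) ≈ 2.5857, g(1.25) ≈ 3.4903, g(1.55) ≈ 4.7115, g(1.85) ≈ 6.3598.
Sum = Δu · [g(-0.85) + g(-0.55) + g(-0.25) + ...].
Sum ≈ 6.9949.

6.9949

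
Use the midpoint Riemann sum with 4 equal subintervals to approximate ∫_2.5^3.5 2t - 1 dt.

5

Δt = (3.5 − 2.5)/4 = 0.25.
Midpoints: 2.625, 2.875, 3.125, 3.375.
f(2.625) = 4.25, f(2.875) = 4.75, f(3.125) = 5.25, f(3.375) = 5.75.
Sum = Δt · [f(2.625) + f(2.875) + f(3.125) + f(3.375)].
Sum = 5.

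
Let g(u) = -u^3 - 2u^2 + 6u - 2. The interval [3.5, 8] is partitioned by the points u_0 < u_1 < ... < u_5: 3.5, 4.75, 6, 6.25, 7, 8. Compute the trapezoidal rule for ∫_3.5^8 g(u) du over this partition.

-1169.23828125

Subinterval widths: 1.25, 1.25, 0.25, 0.75, 1.
g(3.5) = -48.375, g(4.75) = -125.796875, g(6) = -254, g(6.25) = -286.765625, g(7) = -401, g(8) = -594.
On each subinterval the trapezoid contributes (Δu_i/2)·[g(u_{i-1}) + g(u_i)].
Sum = -1169.23828125.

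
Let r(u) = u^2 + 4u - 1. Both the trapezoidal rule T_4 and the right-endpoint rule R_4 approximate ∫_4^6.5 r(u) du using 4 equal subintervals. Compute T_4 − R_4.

T_4 = 120.37109375.
R_4 = 131.69921875.
T_4 − R_4 = -11.328125.

-11.328125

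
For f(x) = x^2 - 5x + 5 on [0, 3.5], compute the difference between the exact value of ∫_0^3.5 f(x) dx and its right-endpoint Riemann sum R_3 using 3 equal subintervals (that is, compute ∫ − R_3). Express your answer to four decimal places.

2.2685

Exact integral: ∫_0^3.5 f(x) dx ≈ 1.166667.
R_3 ≈ -1.101852.
Error ≈ 1.166667 − (-1.101852) ≈ 2.2685.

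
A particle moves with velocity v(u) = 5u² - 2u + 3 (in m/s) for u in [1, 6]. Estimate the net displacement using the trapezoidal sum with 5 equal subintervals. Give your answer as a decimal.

342.5

Δu = (6 − 1)/5 = 1.
v(1) = 6, v(2) = 19, v(3) = 42, v(4) = 75, v(5) = 118, v(6) = 171.
T_5 = (Δu/2)·[v(u_0) + 2v(u_1) + ... + 2v(u_{4}) + v(u_5)].
Sum = 342.5.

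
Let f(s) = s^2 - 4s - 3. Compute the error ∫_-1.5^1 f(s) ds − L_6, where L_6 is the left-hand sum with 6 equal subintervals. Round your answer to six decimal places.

Exact integral: ∫_-1.5^1 f(s) ds ≈ -3.54166667.
L_6 ≈ -1.12557870.
Error ≈ -3.54166667 − (-1.12557870) ≈ -2.416088.

-2.416088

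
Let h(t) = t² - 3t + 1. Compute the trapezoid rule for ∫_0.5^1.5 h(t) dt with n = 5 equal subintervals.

Δt = (1.5 − 0.5)/5 = 0.2.
h(0.5) = -0.25, h(0.7) = -0.61, h(0.9) = -0.89, h(1.1) = -1.09, h(1.3) = -1.21, h(1.5) = -1.25.
T_5 = (Δt/2)·[h(t_0) + 2h(t_1) + ... + 2h(t_{4}) + h(t_5)].
Sum = -0.91.

-0.91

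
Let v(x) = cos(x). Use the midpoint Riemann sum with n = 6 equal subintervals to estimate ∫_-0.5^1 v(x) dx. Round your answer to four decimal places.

1.3243

Δx = (1 − (-0.5))/6 = 0.25.
Midpoints: -0.375, -0.125, 0.125, 0.375, 0.625, 0.875.
v(-0.375) ≈ 0.9305, v(-0.125) ≈ 0.9922, v(0.125) ≈ 0.9922, v(0.375) ≈ 0.9305, v(0.625) ≈ 0.8110, v(0.875) ≈ 0.6410.
Sum = Δx · [v(-0.375) + v(-0.125) + v(0.125) + ...].
Sum ≈ 1.3243.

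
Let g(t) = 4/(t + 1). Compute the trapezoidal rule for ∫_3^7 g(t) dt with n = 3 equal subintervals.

Δt = (7 − 3)/3 = 4/3.
g(3) = 1, g(13/3) = 0.75, g(17/3) = 0.6, g(7) = 0.5.
T_3 = (Δt/2)·[g(t_0) + 2g(t_1) + 2g(t_2) + g(t_3)].
Sum = 2.8.

2.8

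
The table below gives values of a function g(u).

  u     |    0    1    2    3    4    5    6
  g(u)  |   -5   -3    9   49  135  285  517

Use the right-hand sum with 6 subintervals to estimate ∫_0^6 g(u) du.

Δu = 1.
Sum = 1·[(-3) + 9 + 49 + 135 + 285 + 517] = 992.

992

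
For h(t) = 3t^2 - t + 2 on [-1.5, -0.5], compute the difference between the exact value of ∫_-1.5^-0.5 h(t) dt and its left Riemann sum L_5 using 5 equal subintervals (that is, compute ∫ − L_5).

-0.72

Exact integral: ∫_-1.5^-0.5 h(t) dt = 6.25.
L_5 = 6.97.
Error = 6.25 − 6.97 = -0.72.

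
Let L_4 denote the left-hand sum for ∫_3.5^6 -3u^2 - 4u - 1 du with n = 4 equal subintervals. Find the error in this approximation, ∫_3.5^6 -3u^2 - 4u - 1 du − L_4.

Exact integral: ∫_3.5^6 f(u) du = -223.125.
L_4 = -198.22265625.
Error = -223.125 − (-198.22265625) = -24.90234375.

-24.90234375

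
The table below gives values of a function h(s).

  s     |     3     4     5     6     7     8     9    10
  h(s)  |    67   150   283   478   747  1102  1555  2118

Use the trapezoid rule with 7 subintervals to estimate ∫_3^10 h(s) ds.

5407.5

Δs = 1.
T_7 = (1/2)·[67 + 2·150 + 2·283 + 2·478 + 2·747 + 2·1102 + 2·1555 + 2118] = 5407.5.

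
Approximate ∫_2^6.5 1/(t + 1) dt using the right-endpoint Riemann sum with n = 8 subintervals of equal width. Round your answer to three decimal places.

Δt = (6.5 − 2)/8 = 0.5625.
Right endpoints: 2.5625, 3.125, 3.6875, 4.25, 4.8125, 5.375, 5.9375, 6.5.
f(2.5625) = 16/57, f(3.125) = 8/33, f(3.6875) = 16/75, f(4.25) = 4/21, f(4.8125) = 16/93, f(5.375) = 8/51, f(5.9375) = 16/111, f(6.5) = 2/15.
Sum = Δt · [f(2.5625) + f(3.125) + f(3.6875) + ...].
Sum ≈ 0.862.

0.862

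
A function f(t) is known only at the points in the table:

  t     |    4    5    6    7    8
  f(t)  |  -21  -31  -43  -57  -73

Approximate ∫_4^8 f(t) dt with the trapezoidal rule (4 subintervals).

-178

Δt = 1.
T_4 = (1/2)·[(-21) + 2·(-31) + 2·(-43) + 2·(-57) + (-73)] = -178.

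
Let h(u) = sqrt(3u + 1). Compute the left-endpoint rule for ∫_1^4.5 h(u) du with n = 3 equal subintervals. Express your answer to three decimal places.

Δu = (4.5 − 1)/3 = 7/6.
Left endpoints: 1, 13/6, 10/3.
h(1) ≈ 2.000, h(13/6) ≈ 2.739, h(10/3) ≈ 3.317.
Sum = Δu · [h(1) + h(13/6) + h(10/3)].
Sum ≈ 9.398.

9.398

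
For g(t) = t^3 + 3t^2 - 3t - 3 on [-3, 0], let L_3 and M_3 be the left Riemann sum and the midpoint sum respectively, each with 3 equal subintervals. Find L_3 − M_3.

3.375

L_3 = 15.
M_3 = 11.625.
L_3 − M_3 = 3.375.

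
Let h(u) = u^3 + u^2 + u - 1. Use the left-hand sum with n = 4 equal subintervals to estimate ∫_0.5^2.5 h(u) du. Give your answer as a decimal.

Δu = (2.5 − 0.5)/4 = 0.5.
Left endpoints: 0.5, 1, 1.5, 2.
h(0.5) = -0.125, h(1) = 2, h(1.5) = 6.125, h(2) = 13.
Sum = Δu · [h(0.5) + h(1) + h(1.5) + h(2)].
Sum = 10.5.

10.5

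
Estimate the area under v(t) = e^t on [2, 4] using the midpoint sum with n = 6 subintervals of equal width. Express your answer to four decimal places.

46.9912

Δt = (4 − 2)/6 = 1/3.
Midpoints: 13/6, 2.5, 17/6, 19/6, 3.5, 23/6.
v(13/6) ≈ 8.7291, v(2.5) ≈ 12.1825, v(17/6) ≈ 17.0020, v(19/6) ≈ 23.7283, v(3.5) ≈ 33.1155, v(23/6) ≈ 46.2163.
Sum = Δt · [v(13/6) + v(2.5) + v(17/6) + ...].
Sum ≈ 46.9912.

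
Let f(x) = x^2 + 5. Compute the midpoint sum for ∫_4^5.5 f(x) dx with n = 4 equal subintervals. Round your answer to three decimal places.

41.607

Δx = (5.5 − 4)/4 = 0.375.
Midpoints: 4.1875, 4.5625, 4.9375, 5.3125.
f(4.1875) = 22.53515625, f(4.5625) = 25.81640625, f(4.9375) = 29.37890625, f(5.3125) = 33.22265625.
Sum = Δx · [f(4.1875) + f(4.5625) + f(4.9375) + f(5.3125)].
Sum ≈ 41.607.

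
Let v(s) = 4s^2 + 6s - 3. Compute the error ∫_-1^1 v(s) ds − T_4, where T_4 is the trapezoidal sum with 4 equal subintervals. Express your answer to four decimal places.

Exact integral: ∫_-1^1 v(s) ds ≈ -3.333333.
T_4 = -3.
Error ≈ -3.333333 − (-3) ≈ -0.3333.

-0.3333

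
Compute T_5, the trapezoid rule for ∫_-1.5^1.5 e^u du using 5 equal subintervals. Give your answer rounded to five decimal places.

4.38556

Δu = (1.5 − (-1.5))/5 = 0.6.
f(-1.5) ≈ 0.22313, f(-0.9) ≈ 0.40657, f(-0.3) ≈ 0.74082, f(0.3) ≈ 1.34986, f(0.9) ≈ 2.45960, f(1.5) ≈ 4.48169.
T_5 = (Δu/2)·[f(u_0) + 2f(u_1) + ... + 2f(u_{4}) + f(u_5)].
Sum ≈ 4.38556.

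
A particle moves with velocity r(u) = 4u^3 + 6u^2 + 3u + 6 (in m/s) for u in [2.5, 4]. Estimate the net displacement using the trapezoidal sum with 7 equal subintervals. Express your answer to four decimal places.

337.8291

Δu = (4 − 2.5)/7 = 3/14.
r(2.5) = 113.5, r(19/7) = 47449/343, r(41/14) = 114365/686, r(22/7) = 68212/343, r(47/14) = 161237/686, r(25/7) = 94483/343, r(53/14) = 219773/686, r(4) = 370.
T_7 = (Δu/2)·[r(u_0) + 2r(u_1) + ... + 2r(u_{6}) + r(u_7)].
Sum ≈ 337.8291.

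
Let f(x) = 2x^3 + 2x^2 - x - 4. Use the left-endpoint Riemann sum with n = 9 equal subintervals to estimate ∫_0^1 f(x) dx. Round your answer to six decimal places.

-3.489712

Δx = (1 − 0)/9 = 1/9.
Left endpoints: 0, 1/9, 2/9, 1/3, 4/9, 5/9, 2/3, 7/9, 8/9.
f(0) = -4, f(1/9) = -2977/729, f(2/9) = -2990/729, f(1/3) = -109/27, f(4/9) = -2824/729, f(5/9) = -2621/729, f(2/3) = -86/27, f(7/9) = -1915/729, f(8/9) = -1388/729.
Sum = Δx · [f(0) + f(1/9) + f(2/9) + ...].
Sum ≈ -3.489712.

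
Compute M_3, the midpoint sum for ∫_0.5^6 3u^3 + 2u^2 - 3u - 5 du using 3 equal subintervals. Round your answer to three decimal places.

986.604

Δu = (6 − 0.5)/3 = 11/6.
Midpoints: 17/12, 3.25, 61/12.
f(17/12) = 1897/576, f(3.25) = 109.359375, f(61/12) = 81695/192.
Sum = Δu · [f(17/12) + f(3.25) + f(61/12)].
Sum ≈ 986.604.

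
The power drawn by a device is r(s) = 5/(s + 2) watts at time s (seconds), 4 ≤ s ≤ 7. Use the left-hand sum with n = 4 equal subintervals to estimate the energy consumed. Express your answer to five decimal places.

Δs = (7 − 4)/4 = 0.75.
Left endpoints: 4, 4.75, 5.5, 6.25.
r(4) = 5/6, r(4.75) = 20/27, r(5.5) = 2/3, r(6.25) = 20/33.
Sum = Δs · [r(4) + r(4.75) + r(5.5) + r(6.25)].
Sum ≈ 2.13510.

2.13510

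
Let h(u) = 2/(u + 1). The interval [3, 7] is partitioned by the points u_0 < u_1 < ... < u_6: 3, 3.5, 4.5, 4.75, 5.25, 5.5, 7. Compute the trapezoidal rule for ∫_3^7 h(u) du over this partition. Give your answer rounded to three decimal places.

1.393

Subinterval widths: 0.5, 1, 0.25, 0.5, 0.25, 1.5.
h(3) = 0.5, h(3.5) = 4/9, h(4.5) = 4/11, h(4.75) = 8/23, h(5.25) = 0.32, h(5.5) = 4/13, h(7) = 0.25.
On each subinterval the trapezoid contributes (Δu_i/2)·[h(u_{i-1}) + h(u_i)].
Sum ≈ 1.393.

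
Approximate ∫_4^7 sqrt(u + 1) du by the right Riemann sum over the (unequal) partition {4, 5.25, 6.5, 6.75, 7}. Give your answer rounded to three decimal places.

Subinterval widths: 1.25, 1.25, 0.25, 0.25.
Right endpoints: 5.25, 6.5, 6.75, 7.
f(5.25) ≈ 2.500, f(6.5) ≈ 2.739, f(6.75) ≈ 2.784, f(7) ≈ 2.828.
Sum = Σ Δu_i · f(u_i).
Sum ≈ 7.951.

7.951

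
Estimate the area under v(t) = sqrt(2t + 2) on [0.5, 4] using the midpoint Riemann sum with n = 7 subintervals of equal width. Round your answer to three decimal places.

8.812

Δt = (4 − 0.5)/7 = 0.5.
Midpoints: 0.75, 1.25, 1.75, 2.25, 2.75, 3.25, 3.75.
v(0.75) ≈ 1.871, v(1.25) ≈ 2.121, v(1.75) ≈ 2.345, v(2.25) ≈ 2.550, v(2.75) ≈ 2.739, v(3.25) ≈ 2.915, v(3.75) ≈ 3.082.
Sum = Δt · [v(0.75) + v(1.25) + v(1.75) + ...].
Sum ≈ 8.812.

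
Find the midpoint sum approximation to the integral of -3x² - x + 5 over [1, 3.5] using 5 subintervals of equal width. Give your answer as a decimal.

Δx = (3.5 − 1)/5 = 0.5.
Midpoints: 1.25, 1.75, 2.25, 2.75, 3.25.
f(1.25) = -0.9375, f(1.75) = -5.9375, f(2.25) = -12.4375, f(2.75) = -20.4375, f(3.25) = -29.9375.
Sum = Δx · [f(1.25) + f(1.75) + f(2.25) + f(2.75) + f(3.25)].
Sum = -34.84375.

-34.84375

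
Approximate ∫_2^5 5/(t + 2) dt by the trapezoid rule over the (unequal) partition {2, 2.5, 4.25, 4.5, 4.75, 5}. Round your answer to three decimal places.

2.829

Subinterval widths: 0.5, 1.75, 0.25, 0.25, 0.25.
f(2) = 1.25, f(2.5) = 10/9, f(4.25) = 0.8, f(4.5) = 10/13, f(4.75) = 20/27, f(5) = 5/7.
On each subinterval the trapezoid contributes (Δt_i/2)·[f(t_{i-1}) + f(t_i)].
Sum ≈ 2.829.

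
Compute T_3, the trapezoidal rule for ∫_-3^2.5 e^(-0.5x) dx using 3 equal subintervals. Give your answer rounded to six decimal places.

8.969822

Δx = (2.5 − (-3))/3 = 11/6.
f(-3) ≈ 4.481689, f(-7/6) ≈ 1.792002, f(2/3) ≈ 0.716531, f(2.5) ≈ 0.286505.
T_3 = (Δx/2)·[f(x_0) + 2f(x_1) + 2f(x_2) + f(x_3)].
Sum ≈ 8.969822.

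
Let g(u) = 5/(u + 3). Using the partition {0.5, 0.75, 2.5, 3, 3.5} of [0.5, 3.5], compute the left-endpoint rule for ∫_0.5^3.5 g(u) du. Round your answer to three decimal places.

Subinterval widths: 0.25, 1.75, 0.5, 0.5.
Left endpoints: 0.5, 0.75, 2.5, 3.
g(0.5) = 10/7, g(0.75) = 4/3, g(2.5) = 10/11, g(3) = 5/6.
Sum = Σ Δu_i · g(u_i).
Sum ≈ 3.562.

3.562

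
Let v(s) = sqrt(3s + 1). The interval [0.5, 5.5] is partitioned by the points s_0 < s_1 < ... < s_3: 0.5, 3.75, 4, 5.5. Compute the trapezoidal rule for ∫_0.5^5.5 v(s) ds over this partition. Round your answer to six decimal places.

Subinterval widths: 3.25, 0.25, 1.5.
v(0.5) ≈ 1.581139, v(3.75) ≈ 3.500000, v(4) ≈ 3.605551, v(5.5) ≈ 4.183300.
On each subinterval the trapezoid contributes (Δs_i/2)·[v(s_{i-1}) + v(s_i)].
Sum ≈ 14.986683.

14.986683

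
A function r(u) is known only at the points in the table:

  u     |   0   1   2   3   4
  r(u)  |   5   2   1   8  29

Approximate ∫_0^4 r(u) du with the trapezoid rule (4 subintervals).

Δu = 1.
T_4 = (1/2)·[5 + 2·2 + 2·1 + 2·8 + 29] = 28.

28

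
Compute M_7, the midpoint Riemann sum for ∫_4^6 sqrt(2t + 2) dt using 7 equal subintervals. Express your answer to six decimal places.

6.920309

Δt = (6 − 4)/7 = 2/7.
Midpoints: 29/7, 31/7, 33/7, 5, 37/7, 39/7, 41/7.
f(29/7) ≈ 3.207135, f(31/7) ≈ 3.295018, f(33/7) ≈ 3.380617, f(5) ≈ 3.464102, f(37/7) ≈ 3.545621, f(39/7) ≈ 3.625308, f(41/7) ≈ 3.703280.
Sum = Δt · [f(29/7) + f(31/7) + f(33/7) + ...].
Sum ≈ 6.920309.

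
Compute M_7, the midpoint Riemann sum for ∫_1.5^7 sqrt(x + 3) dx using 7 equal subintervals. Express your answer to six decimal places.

14.719882

Δx = (7 − 1.5)/7 = 11/14.
Midpoints: 53/28, 75/28, 97/28, 4.25, 141/28, 163/28, 185/28.
f(53/28) ≈ 2.211980, f(75/28) ≈ 2.382975, f(97/28) ≈ 2.542496, f(4.25) ≈ 2.692582, f(141/28) ≈ 2.834734, f(163/28) ≈ 2.970089, f(185/28) ≈ 3.099539.
Sum = Δx · [f(53/28) + f(75/28) + f(97/28) + ...].
Sum ≈ 14.719882.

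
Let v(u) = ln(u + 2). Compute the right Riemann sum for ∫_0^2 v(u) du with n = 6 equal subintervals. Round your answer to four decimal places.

2.2721

Δu = (2 − 0)/6 = 1/3.
Right endpoints: 1/3, 2/3, 1, 4/3, 5/3, 2.
v(1/3) ≈ 0.8473, v(2/3) ≈ 0.9808, v(1) ≈ 1.0986, v(4/3) ≈ 1.2040, v(5/3) ≈ 1.2993, v(2) ≈ 1.3863.
Sum = Δu · [v(1/3) + v(2/3) + v(1) + ...].
Sum ≈ 2.2721.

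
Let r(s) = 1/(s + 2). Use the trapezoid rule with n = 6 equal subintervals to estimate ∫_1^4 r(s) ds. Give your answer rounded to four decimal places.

0.6949

Δs = (4 − 1)/6 = 0.5.
r(1) = 1/3, r(1.5) = 2/7, r(2) = 0.25, r(2.5) = 2/9, r(3) = 0.2, r(3.5) = 2/11, r(4) = 1/6.
T_6 = (Δs/2)·[r(s_0) + 2r(s_1) + ... + 2r(s_{5}) + r(s_6)].
Sum ≈ 0.6949.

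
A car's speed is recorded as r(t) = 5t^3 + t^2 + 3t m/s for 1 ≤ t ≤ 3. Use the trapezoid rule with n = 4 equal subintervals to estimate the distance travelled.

Δt = (3 − 1)/4 = 0.5.
r(1) = 9, r(1.5) = 23.625, r(2) = 50, r(2.5) = 91.875, r(3) = 153.
T_4 = (Δt/2)·[r(t_0) + 2r(t_1) + 2r(t_2) + 2r(t_3) + r(t_4)].
Sum = 123.25.

123.25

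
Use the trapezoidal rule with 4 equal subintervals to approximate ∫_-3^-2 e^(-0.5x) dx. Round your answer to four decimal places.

Δx = (-2 − (-3))/4 = 0.25.
f(-3) ≈ 4.4817, f(-2.75) ≈ 3.9551, f(-2.5) ≈ 3.4903, f(-2.25) ≈ 3.0802, f(-2) ≈ 2.7183.
T_4 = (Δx/2)·[f(x_0) + 2f(x_1) + 2f(x_2) + 2f(x_3) + f(x_4)].
Sum ≈ 3.5314.

3.5314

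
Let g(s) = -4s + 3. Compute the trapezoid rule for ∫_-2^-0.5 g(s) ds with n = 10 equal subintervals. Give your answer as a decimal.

Δs = (-0.5 − (-2))/10 = 0.15.
g(-2) = 11, g(-1.85) = 10.4, g(-1.7) = 9.8, g(-1.55) = 9.2, g(-1.4) = 8.6, g(-1.25) = 8, g(-1.1) = 7.4, g(-0.95) = 6.8, g(-0.8) = 6.2, g(-0.65) = 5.6, g(-0.5) = 5.
T_10 = (Δs/2)·[g(s_0) + 2g(s_1) + ... + 2g(s_{9}) + g(s_10)].
Sum = 12.

12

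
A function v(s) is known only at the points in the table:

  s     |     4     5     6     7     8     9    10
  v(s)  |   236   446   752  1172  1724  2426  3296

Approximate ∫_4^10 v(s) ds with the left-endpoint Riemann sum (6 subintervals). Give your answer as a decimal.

6756

Δs = 1.
Sum = 1·[236 + 446 + 752 + 1172 + 1724 + 2426] = 6756.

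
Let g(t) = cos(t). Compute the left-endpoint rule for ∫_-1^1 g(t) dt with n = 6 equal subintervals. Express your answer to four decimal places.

Δt = (1 − (-1))/6 = 1/3.
Left endpoints: -1, -2/3, -1/3, 0, 1/3, 2/3.
g(-1) ≈ 0.5403, g(-2/3) ≈ 0.7859, g(-1/3) ≈ 0.9450, g(0) ≈ 1.0000, g(1/3) ≈ 0.9450, g(2/3) ≈ 0.7859.
Sum = Δt · [g(-1) + g(-2/3) + g(-1/3) + ...].
Sum ≈ 1.6673.

1.6673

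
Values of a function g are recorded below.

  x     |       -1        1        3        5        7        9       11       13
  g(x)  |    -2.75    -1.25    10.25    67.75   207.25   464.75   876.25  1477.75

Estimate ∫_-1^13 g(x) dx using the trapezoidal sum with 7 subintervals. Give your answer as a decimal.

4725

Δx = 2.
T_7 = (2/2)·[(-2.75) + 2·(-1.25) + 2·10.25 + 2·67.75 + 2·207.25 + 2·464.75 + 2·876.25 + 1477.75] = 4725.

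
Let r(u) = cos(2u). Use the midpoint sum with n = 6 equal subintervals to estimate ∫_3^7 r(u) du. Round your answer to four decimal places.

Δu = (7 − 3)/6 = 2/3.
Midpoints: 10/3, 4, 14/3, 16/3, 6, 20/3.
r(10/3) ≈ 0.9274, r(4) ≈ -0.1455, r(14/3) ≈ -0.9958, r(16/3) ≈ -0.3230, r(6) ≈ 0.8439, r(20/3) ≈ 0.7200.
Sum = Δu · [r(10/3) + r(4) + r(14/3) + ...].
Sum ≈ 0.6846.

0.6846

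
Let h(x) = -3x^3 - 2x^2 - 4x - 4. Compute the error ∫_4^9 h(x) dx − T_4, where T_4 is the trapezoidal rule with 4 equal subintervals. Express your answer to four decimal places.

Exact integral: ∫_4^9 h(x) dx ≈ -5322.083333.
T_4 = -5400.859375.
Error ≈ -5322.083333 − (-5400.859375) ≈ 78.7760.

78.7760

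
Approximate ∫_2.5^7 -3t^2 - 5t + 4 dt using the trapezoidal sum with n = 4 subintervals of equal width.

-419.09765625

Δt = (7 − 2.5)/4 = 1.125.
f(2.5) = -27.25, f(3.625) = -53.546875, f(4.75) = -87.4375, f(5.875) = -128.921875, f(7) = -178.
T_4 = (Δt/2)·[f(t_0) + 2f(t_1) + 2f(t_2) + 2f(t_3) + f(t_4)].
Sum = -419.09765625.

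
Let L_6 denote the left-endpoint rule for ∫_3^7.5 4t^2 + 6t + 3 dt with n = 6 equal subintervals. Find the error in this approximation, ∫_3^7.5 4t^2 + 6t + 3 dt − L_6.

79.3125

Exact integral: ∫_3^7.5 f(t) dt = 681.75.
L_6 = 602.4375.
Error = 681.75 − 602.4375 = 79.3125.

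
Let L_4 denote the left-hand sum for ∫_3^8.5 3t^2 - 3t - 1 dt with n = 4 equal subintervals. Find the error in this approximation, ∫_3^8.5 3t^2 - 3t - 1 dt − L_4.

113.91015625

Exact integral: ∫_3^8.5 f(t) dt = 486.75.
L_4 = 372.83984375.
Error = 486.75 − 372.83984375 = 113.91015625.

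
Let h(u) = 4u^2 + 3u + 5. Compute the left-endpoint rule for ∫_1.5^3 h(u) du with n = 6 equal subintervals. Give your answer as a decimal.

45.25

Δu = (3 − 1.5)/6 = 0.25.
Left endpoints: 1.5, 1.75, 2, 2.25, 2.5, 2.75.
h(1.5) = 18.5, h(1.75) = 22.5, h(2) = 27, h(2.25) = 32, h(2.5) = 37.5, h(2.75) = 43.5.
Sum = Δu · [h(1.5) + h(1.75) + h(2) + ...].
Sum = 45.25.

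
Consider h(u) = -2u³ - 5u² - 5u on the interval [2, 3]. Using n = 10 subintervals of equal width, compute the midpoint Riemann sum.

Δu = (3 − 2)/10 = 0.1.
Midpoints: 2.05, 2.15, 2.25, 2.35, 2.45, 2.55, 2.65, 2.75, 2.85, 2.95.
h(2.05) = -48.49275, h(2.15) = -53.73925, h(2.25) = -59.34375, h(2.35) = -65.31825, h(2.45) = -71.67475, h(2.55) = -78.42525, h(2.65) = -85.58175, h(2.75) = -93.15625, h(2.85) = -101.16075, h(2.95) = -109.60725.
Sum = Δu · [h(2.05) + h(2.15) + h(2.25) + ...].
Sum = -76.65.

-76.65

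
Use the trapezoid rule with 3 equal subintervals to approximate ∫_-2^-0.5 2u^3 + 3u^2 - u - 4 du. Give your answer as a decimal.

Δu = (-0.5 − (-2))/3 = 0.5.
f(-2) = -6, f(-1.5) = -2.5, f(-1) = -2, f(-0.5) = -3.
T_3 = (Δu/2)·[f(u_0) + 2f(u_1) + 2f(u_2) + f(u_3)].
Sum = -4.5.

-4.5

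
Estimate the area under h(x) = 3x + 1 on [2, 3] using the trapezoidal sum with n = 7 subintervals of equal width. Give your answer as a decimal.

Δx = (3 − 2)/7 = 1/7.
h(2) = 7, h(15/7) = 52/7, h(16/7) = 55/7, h(17/7) = 58/7, h(18/7) = 61/7, h(19/7) = 64/7, h(20/7) = 67/7, h(3) = 10.
T_7 = (Δx/2)·[h(x_0) + 2h(x_1) + ... + 2h(x_{6}) + h(x_7)].
Sum = 8.5.

8.5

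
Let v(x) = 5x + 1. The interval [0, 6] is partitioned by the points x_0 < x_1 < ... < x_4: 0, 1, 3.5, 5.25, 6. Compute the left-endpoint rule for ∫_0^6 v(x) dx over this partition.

68.8125

Subinterval widths: 1, 2.5, 1.75, 0.75.
Left endpoints: 0, 1, 3.5, 5.25.
v(0) = 1, v(1) = 6, v(3.5) = 18.5, v(5.25) = 27.25.
Sum = Σ Δx_i · v(x_i).
Sum = 68.8125.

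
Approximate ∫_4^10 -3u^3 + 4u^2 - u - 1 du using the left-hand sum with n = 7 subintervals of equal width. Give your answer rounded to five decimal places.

Δu = (10 − 4)/7 = 6/7.
Left endpoints: 4, 34/7, 40/7, 46/7, 52/7, 58/7, 64/7.
f(4) = -133, f(34/7) = -87553/343, f(40/7) = -149503/343, f(46/7) = -235357/343, f(52/7) = -349003/343, f(58/7) = -494329/343, f(64/7) = -675223/343.
Sum = Δu · [f(4) + f(34/7) + f(40/7) + ...].
Sum ≈ -5089.34694.

-5089.34694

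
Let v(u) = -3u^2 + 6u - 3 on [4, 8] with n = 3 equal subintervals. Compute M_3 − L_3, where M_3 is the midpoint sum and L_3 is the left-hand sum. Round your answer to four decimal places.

-74.6667

M_3 ≈ -314.222222.
L_3 ≈ -239.555556.
M_3 − L_3 ≈ -74.6667.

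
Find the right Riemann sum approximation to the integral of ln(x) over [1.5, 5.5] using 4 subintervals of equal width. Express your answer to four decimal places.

5.3779

Δx = (5.5 − 1.5)/4 = 1.
Right endpoints: 2.5, 3.5, 4.5, 5.5.
f(2.5) ≈ 0.9163, f(3.5) ≈ 1.2528, f(4.5) ≈ 1.5041, f(5.5) ≈ 1.7047.
Sum = Δx · [f(2.5) + f(3.5) + f(4.5) + f(5.5)].
Sum ≈ 5.3779.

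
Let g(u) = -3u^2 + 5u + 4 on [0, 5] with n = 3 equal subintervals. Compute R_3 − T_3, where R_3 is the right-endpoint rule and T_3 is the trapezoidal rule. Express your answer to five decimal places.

-41.66667

R_3 ≈ -91.1111111.
T_3 ≈ -49.4444444.
R_3 − T_3 ≈ -41.66667.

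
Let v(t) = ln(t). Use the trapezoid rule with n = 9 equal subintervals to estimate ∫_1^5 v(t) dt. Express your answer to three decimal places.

4.034

Δt = (5 − 1)/9 = 4/9.
v(1) ≈ 0.000, v(13/9) ≈ 0.368, v(17/9) ≈ 0.636, v(7/3) ≈ 0.847, v(25/9) ≈ 1.022, v(29/9) ≈ 1.170, v(11/3) ≈ 1.299, v(37/9) ≈ 1.414, v(41/9) ≈ 1.516, v(5) ≈ 1.609.
T_9 = (Δt/2)·[v(t_0) + 2v(t_1) + ... + 2v(t_{8}) + v(t_9)].
Sum ≈ 4.034.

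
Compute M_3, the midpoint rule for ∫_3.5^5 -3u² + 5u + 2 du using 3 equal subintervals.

-47.15625

Δu = (5 − 3.5)/3 = 0.5.
Midpoints: 3.75, 4.25, 4.75.
f(3.75) = -21.4375, f(4.25) = -30.9375, f(4.75) = -41.9375.
Sum = Δu · [f(3.75) + f(4.25) + f(4.75)].
Sum = -47.15625.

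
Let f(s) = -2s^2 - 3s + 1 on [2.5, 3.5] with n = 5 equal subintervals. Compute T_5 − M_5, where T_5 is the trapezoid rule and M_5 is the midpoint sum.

-0.02

T_5 = -26.18.
M_5 = -26.16.
T_5 − M_5 = -0.02.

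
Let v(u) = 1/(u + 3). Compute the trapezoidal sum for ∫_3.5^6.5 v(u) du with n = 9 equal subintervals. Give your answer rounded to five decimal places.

Δu = (6.5 − 3.5)/9 = 1/3.
v(3.5) = 2/13, v(23/6) = 6/41, v(25/6) = 6/43, v(4.5) = 2/15, v(29/6) = 6/47, v(31/6) = 6/49, v(5.5) = 2/17, v(35/6) = 6/53, v(37/6) = 6/55, v(6.5) = 2/19.
T_9 = (Δu/2)·[v(u_0) + 2v(u_1) + ... + 2v(u_{8}) + v(u_9)].
Sum ≈ 0.37961.

0.37961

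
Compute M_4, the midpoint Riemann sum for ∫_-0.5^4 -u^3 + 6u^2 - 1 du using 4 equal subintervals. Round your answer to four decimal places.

Δu = (4 − (-0.5))/4 = 1.125.
Midpoints: 0.0625, 1.1875, 2.3125, 3.4375.
f(0.0625) = -4001/4096, f(1.1875) = 23701/4096, f(2.3125) = 76675/4096, f(3.4375) = 119929/4096.
Sum = Δu · [f(0.0625) + f(1.1875) + f(2.3125) + f(3.4375)].
Sum ≈ 59.4097.

59.4097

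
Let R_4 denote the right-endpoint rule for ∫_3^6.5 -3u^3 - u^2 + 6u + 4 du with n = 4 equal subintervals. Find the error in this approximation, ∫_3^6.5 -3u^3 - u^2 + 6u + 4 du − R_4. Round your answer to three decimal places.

Exact integral: ∫_3^6.5 f(u) du ≈ -1246.83854.
R_4 ≈ -1596.74512.
Error ≈ -1246.83854 − (-1596.74512) ≈ 349.907.

349.907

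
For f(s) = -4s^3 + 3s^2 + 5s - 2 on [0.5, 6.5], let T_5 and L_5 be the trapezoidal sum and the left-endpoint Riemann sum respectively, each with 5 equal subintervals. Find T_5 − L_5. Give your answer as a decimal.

-565.2

T_5 = -1473.66.
L_5 = -908.46.
T_5 − L_5 = -565.2.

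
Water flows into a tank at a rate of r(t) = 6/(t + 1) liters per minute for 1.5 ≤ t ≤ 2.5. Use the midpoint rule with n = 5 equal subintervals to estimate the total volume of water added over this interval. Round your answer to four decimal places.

2.0181

Δt = (2.5 − 1.5)/5 = 0.2.
Midpoints: 1.6, 1.8, 2, 2.2, 2.4.
r(1.6) = 30/13, r(1.8) = 15/7, r(2) = 2, r(2.2) = 1.875, r(2.4) = 30/17.
Sum = Δt · [r(1.6) + r(1.8) + r(2) + r(2.2) + r(2.4)].
Sum ≈ 2.0181.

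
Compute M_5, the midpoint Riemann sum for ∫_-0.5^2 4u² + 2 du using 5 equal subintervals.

15.625

Δu = (2 − (-0.5))/5 = 0.5.
Midpoints: -0.25, 0.25, 0.75, 1.25, 1.75.
f(-0.25) = 2.25, f(0.25) = 2.25, f(0.75) = 4.25, f(1.25) = 8.25, f(1.75) = 14.25.
Sum = Δu · [f(-0.25) + f(0.25) + f(0.75) + f(1.25) + f(1.75)].
Sum = 15.625.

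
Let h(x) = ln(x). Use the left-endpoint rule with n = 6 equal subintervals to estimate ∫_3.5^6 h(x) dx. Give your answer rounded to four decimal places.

Δx = (6 − 3.5)/6 = 5/12.
Left endpoints: 3.5, 47/12, 13/3, 4.75, 31/6, 67/12.
h(3.5) ≈ 1.2528, h(47/12) ≈ 1.3652, h(13/3) ≈ 1.4663, h(4.75) ≈ 1.5581, h(31/6) ≈ 1.6422, h(67/12) ≈ 1.7198.
Sum = Δx · [h(3.5) + h(47/12) + h(13/3) + ...].
Sum ≈ 3.7519.

3.7519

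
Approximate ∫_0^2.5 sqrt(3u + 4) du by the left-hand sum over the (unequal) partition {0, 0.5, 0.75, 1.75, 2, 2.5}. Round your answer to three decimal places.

Subinterval widths: 0.5, 0.25, 1, 0.25, 0.5.
Left endpoints: 0, 0.5, 0.75, 1.75, 2.
f(0) ≈ 2.000, f(0.5) ≈ 2.345, f(0.75) ≈ 2.500, f(1.75) ≈ 3.041, f(2) ≈ 3.162.
Sum = Σ Δu_i · f(u_i).
Sum ≈ 6.428.

6.428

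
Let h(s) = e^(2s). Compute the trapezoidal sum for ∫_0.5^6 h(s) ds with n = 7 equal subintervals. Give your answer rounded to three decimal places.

97470.756

Δs = (6 − 0.5)/7 = 11/14.
h(0.5) ≈ 2.718, h(9/7) ≈ 13.085, h(29/14) ≈ 62.983, h(20/7) ≈ 303.168, h(51/14) ≈ 1459.303, h(31/7) ≈ 7024.384, h(73/14) ≈ 33812.013, h(6) ≈ 162754.791.
T_7 = (Δs/2)·[h(s_0) + 2h(s_1) + ... + 2h(s_{6}) + h(s_7)].
Sum ≈ 97470.756.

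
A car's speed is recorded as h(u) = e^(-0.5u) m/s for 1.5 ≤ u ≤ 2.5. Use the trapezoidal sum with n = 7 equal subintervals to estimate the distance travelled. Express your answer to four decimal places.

0.3719

Δu = (2.5 − 1.5)/7 = 1/7.
h(1.5) ≈ 0.4724, h(23/14) ≈ 0.4398, h(25/14) ≈ 0.4095, h(27/14) ≈ 0.3813, h(29/14) ≈ 0.3550, h(31/14) ≈ 0.3305, h(33/14) ≈ 0.3077, h(2.5) ≈ 0.2865.
T_7 = (Δu/2)·[h(u_0) + 2h(u_1) + ... + 2h(u_{6}) + h(u_7)].
Sum ≈ 0.3719.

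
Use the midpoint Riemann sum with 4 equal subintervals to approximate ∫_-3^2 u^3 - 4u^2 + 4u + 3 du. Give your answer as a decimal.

Δu = (2 − (-3))/4 = 1.25.
Midpoints: -2.375, -1.125, 0.125, 1.375.
f(-2.375) = -21739/512, f(-1.125) = -4089/512, f(0.125) = 1761/512, f(1.375) = 1811/512.
Sum = Δu · [f(-2.375) + f(-1.125) + f(0.125) + f(1.375)].
Sum = -54.3359375.

-54.3359375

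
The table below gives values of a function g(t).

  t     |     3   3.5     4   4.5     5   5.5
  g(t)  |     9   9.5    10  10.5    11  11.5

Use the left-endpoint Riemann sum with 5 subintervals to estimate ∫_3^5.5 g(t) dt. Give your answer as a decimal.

Δt = 0.5.
Sum = 0.5·[9 + 9.5 + 10 + 10.5 + 11] = 25.

25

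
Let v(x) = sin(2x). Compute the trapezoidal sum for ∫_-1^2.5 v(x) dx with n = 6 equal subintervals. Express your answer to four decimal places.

Δx = (2.5 − (-1))/6 = 7/12.
v(-1) ≈ -0.9093, v(-5/12) ≈ -0.7402, v(1/6) ≈ 0.3272, v(0.75) ≈ 0.9975, v(4/3) ≈ 0.4573, v(23/12) ≈ -0.6379, v(2.5) ≈ -0.9589.
T_6 = (Δx/2)·[v(x_0) + 2v(x_1) + ... + 2v(x_{5}) + v(x_6)].
Sum ≈ -0.3093.

-0.3093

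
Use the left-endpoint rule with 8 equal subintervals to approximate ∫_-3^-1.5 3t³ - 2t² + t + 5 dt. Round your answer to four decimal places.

Δt = (-1.5 − (-3))/8 = 0.1875.
Left endpoints: -3, -2.8125, -2.625, -2.4375, -2.25, -2.0625, -1.875, -1.6875.
f(-3) = -97, f(-2.8125) = -329215/4096, f(-2.625) = -33623/512, f(-2.4375) = -216133/4096, f(-2.25) = -41.546875, f(-2.0625) = -130627/4096, f(-1.875) = -12125/512, f(-1.6875) = -68809/4096.
Sum = Δt · [f(-3) + f(-2.8125) + f(-2.625) + ...].
Sum ≈ -76.8245.

-76.8245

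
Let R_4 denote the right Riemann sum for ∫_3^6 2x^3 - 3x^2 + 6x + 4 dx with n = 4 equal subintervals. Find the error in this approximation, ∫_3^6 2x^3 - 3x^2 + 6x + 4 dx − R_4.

-124.875

Exact integral: ∫_3^6 f(x) dx = 511.5.
R_4 = 636.375.
Error = 511.5 − 636.375 = -124.875.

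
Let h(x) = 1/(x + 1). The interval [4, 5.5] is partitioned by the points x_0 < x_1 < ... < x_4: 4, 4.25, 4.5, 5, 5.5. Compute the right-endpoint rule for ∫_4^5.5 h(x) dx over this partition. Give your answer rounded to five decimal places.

Subinterval widths: 0.25, 0.25, 0.5, 0.5.
Right endpoints: 4.25, 4.5, 5, 5.5.
h(4.25) = 4/21, h(4.5) = 2/11, h(5) = 1/6, h(5.5) = 2/13.
Sum = Σ Δx_i · h(x_i).
Sum ≈ 0.25333.

0.25333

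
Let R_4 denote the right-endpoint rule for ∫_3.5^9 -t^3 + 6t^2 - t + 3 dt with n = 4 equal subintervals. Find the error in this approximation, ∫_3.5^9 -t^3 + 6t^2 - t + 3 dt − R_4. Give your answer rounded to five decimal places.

Exact integral: ∫_3.5^9 f(t) dt = -248.359375.
R_4 ≈ -462.3544922.
Error ≈ -248.359375 − (-462.3544922) ≈ 213.99512.

213.99512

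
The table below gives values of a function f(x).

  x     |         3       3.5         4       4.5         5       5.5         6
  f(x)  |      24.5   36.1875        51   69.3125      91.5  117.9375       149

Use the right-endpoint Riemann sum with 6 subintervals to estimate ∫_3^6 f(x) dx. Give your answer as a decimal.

Δx = 0.5.
Sum = 0.5·[36.1875 + 51 + 69.3125 + 91.5 + 117.9375 + 149] = 257.46875.

257.46875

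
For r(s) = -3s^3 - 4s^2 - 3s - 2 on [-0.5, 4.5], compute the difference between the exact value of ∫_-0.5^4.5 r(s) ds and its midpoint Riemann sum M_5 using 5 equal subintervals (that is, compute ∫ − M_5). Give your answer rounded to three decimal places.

-9.167

Exact integral: ∫_-0.5^4.5 r(s) ds ≈ -469.16667.
M_5 = -460.
Error ≈ -469.16667 − (-460) ≈ -9.167.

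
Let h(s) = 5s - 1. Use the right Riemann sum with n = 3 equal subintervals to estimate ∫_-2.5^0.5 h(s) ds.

Δs = (0.5 − (-2.5))/3 = 1.
Right endpoints: -1.5, -0.5, 0.5.
h(-1.5) = -8.5, h(-0.5) = -3.5, h(0.5) = 1.5.
Sum = Δs · [h(-1.5) + h(-0.5) + h(0.5)].
Sum = -10.5.

-10.5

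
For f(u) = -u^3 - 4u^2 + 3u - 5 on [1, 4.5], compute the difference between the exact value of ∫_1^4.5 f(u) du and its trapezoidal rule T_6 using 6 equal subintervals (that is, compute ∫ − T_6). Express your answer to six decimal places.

Exact integral: ∫_1^4.5 f(u) du ≈ -211.05729167.
T_6 ≈ -213.48885995.
Error ≈ -211.05729167 − (-213.48885995) ≈ 2.431568.

2.431568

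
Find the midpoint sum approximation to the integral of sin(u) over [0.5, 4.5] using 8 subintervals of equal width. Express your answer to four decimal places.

1.0998

Δu = (4.5 − 0.5)/8 = 0.5.
Midpoints: 0.75, 1.25, 1.75, 2.25, 2.75, 3.25, 3.75, 4.25.
f(0.75) ≈ 0.6816, f(1.25) ≈ 0.9490, f(1.75) ≈ 0.9840, f(2.25) ≈ 0.7781, f(2.75) ≈ 0.3817, f(3.25) ≈ -0.1082, f(3.75) ≈ -0.5716, f(4.25) ≈ -0.8950.
Sum = Δu · [f(0.75) + f(1.25) + f(1.75) + ...].
Sum ≈ 1.0998.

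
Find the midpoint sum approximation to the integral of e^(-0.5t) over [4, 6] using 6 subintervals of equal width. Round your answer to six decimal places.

0.170899

Δt = (6 − 4)/6 = 1/3.
Midpoints: 25/6, 4.5, 29/6, 31/6, 5.5, 35/6.
f(25/6) ≈ 0.124514, f(4.5) ≈ 0.105399, f(29/6) ≈ 0.089219, f(31/6) ≈ 0.075522, f(5.5) ≈ 0.063928, f(35/6) ≈ 0.054114.
Sum = Δt · [f(25/6) + f(4.5) + f(29/6) + ...].
Sum ≈ 0.170899.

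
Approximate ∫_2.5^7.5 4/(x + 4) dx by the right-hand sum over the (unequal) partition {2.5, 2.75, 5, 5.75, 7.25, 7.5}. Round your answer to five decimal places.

2.07613

Subinterval widths: 0.25, 2.25, 0.75, 1.5, 0.25.
Right endpoints: 2.75, 5, 5.75, 7.25, 7.5.
f(2.75) = 16/27, f(5) = 4/9, f(5.75) = 16/39, f(7.25) = 16/45, f(7.5) = 8/23.
Sum = Σ Δx_i · f(x_i).
Sum ≈ 2.07613.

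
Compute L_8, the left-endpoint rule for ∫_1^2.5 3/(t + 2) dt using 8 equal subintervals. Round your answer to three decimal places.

Δt = (2.5 − 1)/8 = 0.1875.
Left endpoints: 1, 1.1875, 1.375, 1.5625, 1.75, 1.9375, 2.125, 2.3125.
f(1) = 1, f(1.1875) = 16/17, f(1.375) = 8/9, f(1.5625) = 16/19, f(1.75) = 0.8, f(1.9375) = 16/21, f(2.125) = 8/11, f(2.3125) = 16/23.
Sum = Δt · [f(1) + f(1.1875) + f(1.375) + ...].
Sum ≈ 1.248.

1.248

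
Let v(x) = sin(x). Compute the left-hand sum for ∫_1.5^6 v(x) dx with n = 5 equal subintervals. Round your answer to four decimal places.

-0.2540

Δx = (6 − 1.5)/5 = 0.9.
Left endpoints: 1.5, 2.4, 3.3, 4.2, 5.1.
v(1.5) ≈ 0.9975, v(2.4) ≈ 0.6755, v(3.3) ≈ -0.1577, v(4.2) ≈ -0.8716, v(5.1) ≈ -0.9258.
Sum = Δx · [v(1.5) + v(2.4) + v(3.3) + v(4.2) + v(5.1)].
Sum ≈ -0.2540.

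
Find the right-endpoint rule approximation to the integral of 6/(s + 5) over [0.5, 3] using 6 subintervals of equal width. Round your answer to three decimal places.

2.179

Δs = (3 − 0.5)/6 = 5/12.
Right endpoints: 11/12, 4/3, 1.75, 13/6, 31/12, 3.
f(11/12) = 72/71, f(4/3) = 18/19, f(1.75) = 8/9, f(13/6) = 36/43, f(31/12) = 72/91, f(3) = 0.75.
Sum = Δs · [f(11/12) + f(4/3) + f(1.75) + ...].
Sum ≈ 2.179.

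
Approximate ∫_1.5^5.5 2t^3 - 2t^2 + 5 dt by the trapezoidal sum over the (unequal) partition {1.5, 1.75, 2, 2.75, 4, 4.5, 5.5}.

Subinterval widths: 0.25, 0.25, 0.75, 1.25, 0.5, 1.
f(1.5) = 7.25, f(1.75) = 9.59375, f(2) = 13, f(2.75) = 31.46875, f(4) = 101, f(4.5) = 146.75, f(5.5) = 277.25.
On each subinterval the trapezoid contributes (Δt_i/2)·[f(t_{i-1}) + f(t_i)].
Sum = 378.3359375.

378.3359375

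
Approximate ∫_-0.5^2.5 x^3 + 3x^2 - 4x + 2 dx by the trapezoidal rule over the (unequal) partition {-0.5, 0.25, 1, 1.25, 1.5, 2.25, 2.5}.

20.6953125

Subinterval widths: 0.75, 0.75, 0.25, 0.25, 0.75, 0.25.
f(-0.5) = 4.625, f(0.25) = 1.203125, f(1) = 2, f(1.25) = 3.640625, f(1.5) = 6.125, f(2.25) = 19.578125, f(2.5) = 26.375.
On each subinterval the trapezoid contributes (Δx_i/2)·[f(x_{i-1}) + f(x_i)].
Sum = 20.6953125.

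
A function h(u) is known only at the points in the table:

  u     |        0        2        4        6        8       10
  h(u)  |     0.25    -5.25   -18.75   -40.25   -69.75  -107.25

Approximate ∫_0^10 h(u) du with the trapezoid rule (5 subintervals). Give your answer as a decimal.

Δu = 2.
T_5 = (2/2)·[0.25 + 2·(-5.25) + 2·(-18.75) + 2·(-40.25) + 2·(-69.75) + (-107.25)] = -375.

-375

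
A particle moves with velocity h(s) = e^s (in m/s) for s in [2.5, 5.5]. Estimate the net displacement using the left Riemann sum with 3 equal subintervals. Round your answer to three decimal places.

135.315

Δs = (5.5 − 2.5)/3 = 1.
Left endpoints: 2.5, 3.5, 4.5.
h(2.5) ≈ 12.182, h(3.5) ≈ 33.115, h(4.5) ≈ 90.017.
Sum = Δs · [h(2.5) + h(3.5) + h(4.5)].
Sum ≈ 135.315.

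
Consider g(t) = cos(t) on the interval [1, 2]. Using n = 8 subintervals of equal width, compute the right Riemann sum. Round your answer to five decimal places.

0.00796

Δt = (2 − 1)/8 = 0.125.
Right endpoints: 1.125, 1.25, 1.375, 1.5, 1.625, 1.75, 1.875, 2.
g(1.125) ≈ 0.43118, g(1.25) ≈ 0.31532, g(1.375) ≈ 0.19455, g(1.5) ≈ 0.07074, g(1.625) ≈ -0.05418, g(1.75) ≈ -0.17825, g(1.875) ≈ -0.29953, g(2) ≈ -0.41615.
Sum = Δt · [g(1.125) + g(1.25) + g(1.375) + ...].
Sum ≈ 0.00796.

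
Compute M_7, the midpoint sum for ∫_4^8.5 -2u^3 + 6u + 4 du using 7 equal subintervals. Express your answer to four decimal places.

Δu = (8.5 − 4)/7 = 9/14.
Midpoints: 121/28, 139/28, 157/28, 6.25, 193/28, 211/28, 229/28.
f(121/28) = -1443065/10976, f(139/28) = -2314787/10976, f(157/28) = -3456725/10976, f(6.25) = -446.78125, f(193/28) = -6691217/10976, f(211/28) = -8853755/10976, f(229/28) = -11426477/10976.
Sum = Δu · [f(121/28) + f(139/28) + f(157/28) + ...].
Sum ≈ -2289.4697.

-2289.4697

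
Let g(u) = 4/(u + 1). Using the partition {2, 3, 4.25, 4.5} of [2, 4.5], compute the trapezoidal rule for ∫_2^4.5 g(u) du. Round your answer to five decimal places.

Subinterval widths: 1, 1.25, 0.25.
g(2) = 4/3, g(3) = 1, g(4.25) = 16/21, g(4.5) = 8/11.
On each subinterval the trapezoid contributes (Δu_i/2)·[g(u_{i-1}) + g(u_i)].
Sum ≈ 2.45400.

2.45400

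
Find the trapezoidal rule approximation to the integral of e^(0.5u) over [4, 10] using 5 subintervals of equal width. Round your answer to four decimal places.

Δu = (10 − 4)/5 = 1.2.
f(4) ≈ 7.3891, f(5.2) ≈ 13.4637, f(6.4) ≈ 24.5325, f(7.6) ≈ 44.7012, f(8.8) ≈ 81.4509, f(10) ≈ 148.4132.
T_5 = (Δu/2)·[f(u_0) + 2f(u_1) + ... + 2f(u_{4}) + f(u_5)].
Sum ≈ 290.4593.

290.4593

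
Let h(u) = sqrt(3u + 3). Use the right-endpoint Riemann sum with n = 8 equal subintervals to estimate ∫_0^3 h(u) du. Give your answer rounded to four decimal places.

Δu = (3 − 0)/8 = 0.375.
Right endpoints: 0.375, 0.75, 1.125, 1.5, 1.875, 2.25, 2.625, 3.
h(0.375) ≈ 2.0310, h(0.75) ≈ 2.2913, h(1.125) ≈ 2.5249, h(1.5) ≈ 2.7386, h(1.875) ≈ 2.9368, h(2.25) ≈ 3.1225, h(2.625) ≈ 3.2977, h(3) ≈ 3.4641.
Sum = Δu · [h(0.375) + h(0.75) + h(1.125) + ...].
Sum ≈ 8.4026.

8.4026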